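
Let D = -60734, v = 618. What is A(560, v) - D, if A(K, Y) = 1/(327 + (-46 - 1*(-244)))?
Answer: 31885351/525 ≈ 60734.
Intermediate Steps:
A(K, Y) = 1/525 (A(K, Y) = 1/(327 + (-46 + 244)) = 1/(327 + 198) = 1/525)
A(560, v) - D = 1/525 - 1*(-60734) = 1/525 + 60734 = 31885351/525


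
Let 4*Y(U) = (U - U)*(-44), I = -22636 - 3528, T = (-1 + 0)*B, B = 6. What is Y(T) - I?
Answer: 26164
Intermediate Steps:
T = -6 (T = (-1 + 0)*6 = -1*6 = -6)
I = -26164
Y(U) = 0 (Y(U) = ((U - U)*(-44))/4 = (0*(-44))/4 = (1/4)*0 = 0)
Y(T) - I = 0 - 1*(-26164) = 0 + 26164 = 26164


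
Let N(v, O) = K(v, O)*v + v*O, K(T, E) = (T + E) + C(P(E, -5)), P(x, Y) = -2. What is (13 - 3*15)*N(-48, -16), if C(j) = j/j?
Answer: -121344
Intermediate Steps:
C(j) = 1
K(T, E) = 1 + E + T (K(T, E) = (T + E) + 1 = (E + T) + 1 = 1 + E + T)
N(v, O) = O*v + v*(1 + O + v) (N(v, O) = (1 + O + v)*v + v*O = v*(1 + O + v) + O*v = O*v + v*(1 + O + v))
(13 - 3*15)*N(-48, -16) = (13 - 3*15)*(-48*(1 - 48 + 2*(-16))) = (13 - 45)*(-48*(1 - 48 - 32)) = -(-1536)*(-79) = -32*3792 = -121344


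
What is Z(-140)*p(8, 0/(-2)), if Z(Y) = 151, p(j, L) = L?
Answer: 0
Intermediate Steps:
Z(-140)*p(8, 0/(-2)) = 151*(0/(-2)) = 151*(0*(-½)) = 151*0 = 0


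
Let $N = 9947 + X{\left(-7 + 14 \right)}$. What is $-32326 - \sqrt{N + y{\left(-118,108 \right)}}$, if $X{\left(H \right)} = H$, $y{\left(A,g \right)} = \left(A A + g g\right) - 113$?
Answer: $-32326 - \sqrt{35429} \approx -32514.0$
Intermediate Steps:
$y{\left(A,g \right)} = -113 + A^{2} + g^{2}$ ($y{\left(A,g \right)} = \left(A^{2} + g^{2}\right) - 113 = -113 + A^{2} + g^{2}$)
$N = 9954$ ($N = 9947 + \left(-7 + 14\right) = 9947 + 7 = 9954$)
$-32326 - \sqrt{N + y{\left(-118,108 \right)}} = -32326 - \sqrt{9954 + \left(-113 + \left(-118\right)^{2} + 108^{2}\right)} = -32326 - \sqrt{9954 + \left(-113 + 13924 + 11664\right)} = -32326 - \sqrt{9954 + 25475} = -32326 - \sqrt{35429}$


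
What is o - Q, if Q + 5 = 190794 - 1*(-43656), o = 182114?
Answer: -52331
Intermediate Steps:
Q = 234445 (Q = -5 + (190794 - 1*(-43656)) = -5 + (190794 + 43656) = -5 + 234450 = 234445)
o - Q = 182114 - 1*234445 = 182114 - 234445 = -52331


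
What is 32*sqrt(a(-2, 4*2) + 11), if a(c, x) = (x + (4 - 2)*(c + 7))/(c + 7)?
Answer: 32*sqrt(365)/5 ≈ 122.27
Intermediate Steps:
a(c, x) = (14 + x + 2*c)/(7 + c) (a(c, x) = (x + 2*(7 + c))/(7 + c) = (x + (14 + 2*c))/(7 + c) = (14 + x + 2*c)/(7 + c))
32*sqrt(a(-2, 4*2) + 11) = 32*sqrt((14 + 4*2 + 2*(-2))/(7 - 2) + 11) = 32*sqrt((14 + 8 - 4)/5 + 11) = 32*sqrt((1/5)*18 + 11) = 32*sqrt(18/5 + 11) = 32*sqrt(73/5) = 32*(sqrt(365)/5) = 32*sqrt(365)/5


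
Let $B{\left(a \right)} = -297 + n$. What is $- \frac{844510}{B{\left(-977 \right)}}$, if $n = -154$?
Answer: $\frac{844510}{451} \approx 1872.5$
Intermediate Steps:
$B{\left(a \right)} = -451$ ($B{\left(a \right)} = -297 - 154 = -451$)
$- \frac{844510}{B{\left(-977 \right)}} = - \frac{844510}{-451} = \left(-844510\right) \left(- \frac{1}{451}\right) = \frac{844510}{451}$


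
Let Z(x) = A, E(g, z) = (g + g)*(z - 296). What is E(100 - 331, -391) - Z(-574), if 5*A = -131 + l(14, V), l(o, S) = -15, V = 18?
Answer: 1587116/5 ≈ 3.1742e+5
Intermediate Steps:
A = -146/5 (A = (-131 - 15)/5 = (⅕)*(-146) = -146/5 ≈ -29.200)
E(g, z) = 2*g*(-296 + z) (E(g, z) = (2*g)*(-296 + z) = 2*g*(-296 + z))
Z(x) = -146/5
E(100 - 331, -391) - Z(-574) = 2*(100 - 331)*(-296 - 391) - 1*(-146/5) = 2*(-231)*(-687) + 146/5 = 317394 + 146/5 = 1587116/5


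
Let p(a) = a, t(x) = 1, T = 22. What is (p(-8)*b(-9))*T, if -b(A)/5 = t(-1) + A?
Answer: -7040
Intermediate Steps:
b(A) = -5 - 5*A (b(A) = -5*(1 + A) = -5 - 5*A)
(p(-8)*b(-9))*T = -8*(-5 - 5*(-9))*22 = -8*(-5 + 45)*22 = -8*40*22 = -320*22 = -7040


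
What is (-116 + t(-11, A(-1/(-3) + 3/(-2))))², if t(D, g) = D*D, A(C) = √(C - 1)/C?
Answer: 25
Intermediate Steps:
A(C) = √(-1 + C)/C
t(D, g) = D²
(-116 + t(-11, A(-1/(-3) + 3/(-2))))² = (-116 + (-11)²)² = (-116 + 121)² = 5² = 25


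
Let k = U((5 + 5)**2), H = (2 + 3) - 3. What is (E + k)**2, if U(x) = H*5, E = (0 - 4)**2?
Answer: 676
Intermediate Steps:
E = 16 (E = (-4)**2 = 16)
H = 2 (H = 5 - 3 = 2)
U(x) = 10 (U(x) = 2*5 = 10)
k = 10
(E + k)**2 = (16 + 10)**2 = 26**2 = 676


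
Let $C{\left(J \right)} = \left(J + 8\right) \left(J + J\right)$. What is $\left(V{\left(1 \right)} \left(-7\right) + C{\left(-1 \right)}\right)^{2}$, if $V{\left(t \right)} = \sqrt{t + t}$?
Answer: $294 + 196 \sqrt{2} \approx 571.19$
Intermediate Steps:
$C{\left(J \right)} = 2 J \left(8 + J\right)$ ($C{\left(J \right)} = \left(8 + J\right) 2 J = 2 J \left(8 + J\right)$)
$V{\left(t \right)} = \sqrt{2} \sqrt{t}$ ($V{\left(t \right)} = \sqrt{2 t} = \sqrt{2} \sqrt{t}$)
$\left(V{\left(1 \right)} \left(-7\right) + C{\left(-1 \right)}\right)^{2} = \left(\sqrt{2} \sqrt{1} \left(-7\right) + 2 \left(-1\right) \left(8 - 1\right)\right)^{2} = \left(\sqrt{2} \cdot 1 \left(-7\right) + 2 \left(-1\right) 7\right)^{2} = \left(\sqrt{2} \left(-7\right) - 14\right)^{2} = \left(- 7 \sqrt{2} - 14\right)^{2} = \left(-14 - 7 \sqrt{2}\right)^{2}$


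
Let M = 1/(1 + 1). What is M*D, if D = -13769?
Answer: -13769/2 ≈ -6884.5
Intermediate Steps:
M = ½ (M = 1/2 = ½ ≈ 0.50000)
M*D = (½)*(-13769) = -13769/2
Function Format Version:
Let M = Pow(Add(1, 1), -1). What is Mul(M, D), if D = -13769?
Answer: Rational(-13769, 2) ≈ -6884.5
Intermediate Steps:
M = Rational(1, 2) (M = Pow(2, -1) = Rational(1, 2) ≈ 0.50000)
Mul(M, D) = Mul(Rational(1, 2), -13769) = Rational(-13769, 2)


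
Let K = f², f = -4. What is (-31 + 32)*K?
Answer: 16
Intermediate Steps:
K = 16 (K = (-4)² = 16)
(-31 + 32)*K = (-31 + 32)*16 = 1*16 = 16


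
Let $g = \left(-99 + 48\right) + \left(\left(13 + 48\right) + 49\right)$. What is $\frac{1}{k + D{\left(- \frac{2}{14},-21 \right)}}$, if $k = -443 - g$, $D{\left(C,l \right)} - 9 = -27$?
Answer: $- \frac{1}{520} \approx -0.0019231$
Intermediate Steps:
$D{\left(C,l \right)} = -18$ ($D{\left(C,l \right)} = 9 - 27 = -18$)
$g = 59$ ($g = -51 + \left(61 + 49\right) = -51 + 110 = 59$)
$k = -502$ ($k = -443 - 59 = -502$)
$\frac{1}{k + D{\left(- \frac{2}{14},-21 \right)}} = \frac{1}{-502 - 18} = \frac{1}{-520} = - \frac{1}{520}$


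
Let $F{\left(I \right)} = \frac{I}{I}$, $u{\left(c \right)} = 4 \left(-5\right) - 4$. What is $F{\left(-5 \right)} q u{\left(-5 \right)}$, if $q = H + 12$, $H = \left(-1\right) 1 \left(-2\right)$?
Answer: $-336$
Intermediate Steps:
$u{\left(c \right)} = -24$ ($u{\left(c \right)} = -20 - 4 = -24$)
$F{\left(I \right)} = 1$
$H = 2$ ($H = \left(-1\right) \left(-2\right) = 2$)
$q = 14$ ($q = 2 + 12 = 14$)
$F{\left(-5 \right)} q u{\left(-5 \right)} = 1 \cdot 14 \left(-24\right) = 14 \left(-24\right) = -336$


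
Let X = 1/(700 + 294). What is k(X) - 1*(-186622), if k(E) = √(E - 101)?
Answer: 186622 + I*√99790642/994 ≈ 1.8662e+5 + 10.05*I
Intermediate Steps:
X = 1/994 ≈ 0.0010060
k(E) = √(-101 + E)
k(X) - 1*(-186622) = √(-101 + 1/994) - 1*(-186622) = √(-100393/994) + 186622 = I*√99790642/994 + 186622 = 186622 + I*√99790642/994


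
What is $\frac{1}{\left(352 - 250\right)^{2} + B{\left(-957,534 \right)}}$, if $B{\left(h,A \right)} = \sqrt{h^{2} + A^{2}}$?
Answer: $\frac{1156}{11893579} - \frac{\sqrt{133445}}{35680737} \approx 8.6957 \cdot 10^{-5}$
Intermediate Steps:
$B{\left(h,A \right)} = \sqrt{A^{2} + h^{2}}$
$\frac{1}{\left(352 - 250\right)^{2} + B{\left(-957,534 \right)}} = \frac{1}{\left(352 - 250\right)^{2} + \sqrt{534^{2} + \left(-957\right)^{2}}} = \frac{1}{102^{2} + \sqrt{285156 + 915849}} = \frac{1}{10404 + \sqrt{1201005}} = \frac{1}{10404 + 3 \sqrt{133445}}$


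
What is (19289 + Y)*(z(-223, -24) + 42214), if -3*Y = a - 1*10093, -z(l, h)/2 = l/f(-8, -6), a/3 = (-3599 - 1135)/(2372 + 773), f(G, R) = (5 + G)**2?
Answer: 81303907165544/84915 ≈ 9.5747e+8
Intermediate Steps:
a = -14202/3145 (a = 3*((-3599 - 1135)/(2372 + 773)) = 3*(-4734/3145) = -14202/3145 ≈ -4.5157)
z(l, h) = -2*l/9 (z(l, h) = -2*l/((5 - 8)**2) = -2*l/((-3)**2) = -2*l/9)
Y = 31756687/9435 (Y = -(-14202/3145 - 1*10093)/3 = -(-14202/3145 - 10093)/3 = -1/3*(-31756687/3145) = 31756687/9435 ≈ 3365.8)
(19289 + Y)*(z(-223, -24) + 42214) = (19289 + 31756687/9435)*(-2/9*(-223) + 42214) = 213748402*(446/9 + 42214)/9435 = (213748402/9435)*(380372/9) = 81303907165544/84915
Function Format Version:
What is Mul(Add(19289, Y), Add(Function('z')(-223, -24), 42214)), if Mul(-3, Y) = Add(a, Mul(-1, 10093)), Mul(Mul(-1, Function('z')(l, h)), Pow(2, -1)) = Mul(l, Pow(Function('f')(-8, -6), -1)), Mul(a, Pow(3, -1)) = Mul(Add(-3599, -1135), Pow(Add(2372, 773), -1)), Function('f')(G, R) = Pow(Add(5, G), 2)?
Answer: Rational(81303907165544, 84915) ≈ 9.5747e+8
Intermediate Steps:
a = Rational(-14202, 3145) (a = Mul(3, Mul(Add(-3599, -1135), Pow(Add(2372, 773), -1))) = Mul(3, Mul(-4734, Pow(3145, -1))) = Mul(3, Mul(-4734, Rational(1, 3145))) = Mul(3, Rational(-4734, 3145)) = Rational(-14202, 3145) ≈ -4.5157)
Function('z')(l, h) = Mul(Rational(-2, 9), l) (Function('z')(l, h) = Mul(-2, Mul(l, Pow(Pow(Add(5, -8), 2), -1))) = Mul(-2, Mul(l, Pow(Pow(-3, 2), -1))) = Mul(-2, Mul(l, Pow(9, -1))) = Mul(-2, Mul(l, Rational(1, 9))) = Mul(-2, Mul(Rational(1, 9), l)) = Mul(Rational(-2, 9), l))
Y = Rational(31756687, 9435) (Y = Mul(Rational(-1, 3), Add(Rational(-14202, 3145), Mul(-1, 10093))) = Mul(Rational(-1, 3), Add(Rational(-14202, 3145), -10093)) = Mul(Rational(-1, 3), Rational(-31756687, 3145)) = Rational(31756687, 9435) ≈ 3365.8)
Mul(Add(19289, Y), Add(Function('z')(-223, -24), 42214)) = Mul(Add(19289, Rational(31756687, 9435)), Add(Mul(Rational(-2, 9), -223), 42214)) = Mul(Rational(213748402, 9435), Add(Rational(446, 9), 42214)) = Mul(Rational(213748402, 9435), Rational(380372, 9)) = Rational(81303907165544, 84915)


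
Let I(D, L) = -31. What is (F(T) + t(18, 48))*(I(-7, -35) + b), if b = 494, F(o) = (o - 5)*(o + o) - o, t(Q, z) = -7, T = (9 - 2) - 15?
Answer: 96767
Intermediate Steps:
T = -8 (T = 7 - 15 = -8)
F(o) = -o + 2*o*(-5 + o) (F(o) = (-5 + o)*(2*o) - o = 2*o*(-5 + o) - o = -o + 2*o*(-5 + o))
(F(T) + t(18, 48))*(I(-7, -35) + b) = (-8*(-11 + 2*(-8)) - 7)*(-31 + 494) = (-8*(-11 - 16) - 7)*463 = (-8*(-27) - 7)*463 = (216 - 7)*463 = 209*463 = 96767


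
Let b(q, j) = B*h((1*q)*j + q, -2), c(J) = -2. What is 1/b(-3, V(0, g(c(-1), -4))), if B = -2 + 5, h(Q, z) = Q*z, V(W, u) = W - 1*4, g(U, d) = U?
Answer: -1/54 ≈ -0.018519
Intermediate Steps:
V(W, u) = -4 + W (V(W, u) = W - 4 = -4 + W)
B = 3
b(q, j) = -6*q - 6*j*q (b(q, j) = 3*(((1*q)*j + q)*(-2)) = 3*((q*j + q)*(-2)) = 3*((j*q + q)*(-2)) = 3*((q + j*q)*(-2)) = 3*(-2*q - 2*j*q) = -6*q - 6*j*q)
1/b(-3, V(0, g(c(-1), -4))) = 1/(-6*(-3)*(1 + (-4 + 0))) = 1/(-6*(-3)*(1 - 4)) = 1/(-6*(-3)*(-3)) = 1/(-54) = -1/54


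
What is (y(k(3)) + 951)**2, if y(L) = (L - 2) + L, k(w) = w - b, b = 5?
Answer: 893025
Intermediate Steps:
k(w) = -5 + w (k(w) = w - 1*5 = w - 5 = -5 + w)
y(L) = -2 + 2*L (y(L) = (-2 + L) + L = -2 + 2*L)
(y(k(3)) + 951)**2 = ((-2 + 2*(-5 + 3)) + 951)**2 = ((-2 + 2*(-2)) + 951)**2 = ((-2 - 4) + 951)**2 = (-6 + 951)**2 = 945**2 = 893025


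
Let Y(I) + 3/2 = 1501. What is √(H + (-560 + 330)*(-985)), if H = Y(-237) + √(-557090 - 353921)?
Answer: √(912198 + 4*I*√911011)/2 ≈ 477.55 + 0.99935*I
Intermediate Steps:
Y(I) = 2999/2 (Y(I) = -3/2 + 1501 = 2999/2)
H = 2999/2 + I*√911011 (H = 2999/2 + √(-557090 - 353921) = 2999/2 + √(-911011) = 2999/2 + I*√911011 ≈ 1499.5 + 954.47*I)
√(H + (-560 + 330)*(-985)) = √((2999/2 + I*√911011) + (-560 + 330)*(-985)) = √((2999/2 + I*√911011) - 230*(-985)) = √((2999/2 + I*√911011) + 226550) = √(456099/2 + I*√911011)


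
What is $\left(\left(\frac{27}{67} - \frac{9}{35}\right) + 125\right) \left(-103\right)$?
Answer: $- \frac{30227101}{2345} \approx -12890.0$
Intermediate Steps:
$\left(\left(\frac{27}{67} - \frac{9}{35}\right) + 125\right) \left(-103\right) = \left(\frac{342}{2345} + 125\right) \left(-103\right) = \frac{293467}{2345} \left(-103\right) = - \frac{30227101}{2345}$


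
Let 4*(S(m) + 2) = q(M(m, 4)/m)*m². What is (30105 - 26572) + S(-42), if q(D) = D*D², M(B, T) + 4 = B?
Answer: 86318/21 ≈ 4110.4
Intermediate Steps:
M(B, T) = -4 + B
q(D) = D³
S(m) = -2 + (-4 + m)³/(4*m) (S(m) = -2 + (((-4 + m)/m)³*m²)/4 = -2 + (((-4 + m)³/m³)*m²)/4 = -2 + ((-4 + m)³/m)/4 = -2 + (-4 + m)³/(4*m))
(30105 - 26572) + S(-42) = (30105 - 26572) + (-2 + (¼)*(-4 - 42)³/(-42)) = 3533 + (-2 + (¼)*(-1/42)*(-46)³) = 3533 + (-2 + (¼)*(-1/42)*(-97336)) = 3533 + (-2 + 12167/21) = 3533 + 12125/21 = 86318/21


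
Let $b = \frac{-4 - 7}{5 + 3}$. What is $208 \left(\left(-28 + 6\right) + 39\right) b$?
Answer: $-4862$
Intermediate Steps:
$b = - \frac{11}{8} \approx -1.375$
$208 \left(\left(-28 + 6\right) + 39\right) b = 208 \left(\left(-28 + 6\right) + 39\right) \left(- \frac{11}{8}\right) = 208 \left(-22 + 39\right) \left(- \frac{11}{8}\right) = 208 \cdot 17 \left(- \frac{11}{8}\right) = 3536 \left(- \frac{11}{8}\right) = -4862$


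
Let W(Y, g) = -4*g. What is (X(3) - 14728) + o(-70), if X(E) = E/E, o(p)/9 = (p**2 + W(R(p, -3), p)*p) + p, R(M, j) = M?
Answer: -147657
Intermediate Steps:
o(p) = -27*p**2 + 9*p (o(p) = 9*((p**2 + (-4*p)*p) + p) = 9*((p**2 - 4*p**2) + p) = 9*(-3*p**2 + p) = 9*(p - 3*p**2) = -27*p**2 + 9*p)
X(E) = 1
(X(3) - 14728) + o(-70) = (1 - 14728) + 9*(-70)*(1 - 3*(-70)) = -14727 + 9*(-70)*(1 + 210) = -14727 + 9*(-70)*211 = -14727 - 132930 = -147657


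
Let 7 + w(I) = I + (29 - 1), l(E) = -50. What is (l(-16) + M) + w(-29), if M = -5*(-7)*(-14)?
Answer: -548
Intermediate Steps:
w(I) = 21 + I (w(I) = -7 + (I + (29 - 1)) = -7 + (I + 28) = -7 + (28 + I) = 21 + I)
M = -490 (M = 35*(-14) = -490)
(l(-16) + M) + w(-29) = (-50 - 490) + (21 - 29) = -540 - 8 = -548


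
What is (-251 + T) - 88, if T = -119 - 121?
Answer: -579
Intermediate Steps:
T = -240
(-251 + T) - 88 = (-251 - 240) - 88 = -491 - 88 = -579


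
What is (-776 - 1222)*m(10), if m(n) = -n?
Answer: 19980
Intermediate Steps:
(-776 - 1222)*m(10) = (-776 - 1222)*(-1*10) = -1998*(-10) = 19980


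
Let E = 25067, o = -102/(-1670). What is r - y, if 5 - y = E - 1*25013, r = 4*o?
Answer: 41119/835 ≈ 49.244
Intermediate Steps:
o = 51/835 (o = -102*(-1/1670) = 51/835 ≈ 0.061078)
r = 204/835 (r = 4*(51/835) = 204/835 ≈ 0.24431)
y = -49 (y = 5 - (25067 - 1*25013) = 5 - (25067 - 25013) = 5 - 1*54 = 5 - 54 = -49)
r - y = 204/835 - 1*(-49) = 204/835 + 49 = 41119/835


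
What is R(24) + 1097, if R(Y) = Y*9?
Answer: 1313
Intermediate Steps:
R(Y) = 9*Y
R(24) + 1097 = 9*24 + 1097 = 216 + 1097 = 1313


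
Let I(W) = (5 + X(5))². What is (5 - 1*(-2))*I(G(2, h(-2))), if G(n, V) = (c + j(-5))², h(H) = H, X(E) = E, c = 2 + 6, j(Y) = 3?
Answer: 700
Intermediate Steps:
c = 8
G(n, V) = 121 (G(n, V) = (8 + 3)² = 11² = 121)
I(W) = 100 (I(W) = (5 + 5)² = 10² = 100)
(5 - 1*(-2))*I(G(2, h(-2))) = (5 - 1*(-2))*100 = (5 + 2)*100 = 7*100 = 700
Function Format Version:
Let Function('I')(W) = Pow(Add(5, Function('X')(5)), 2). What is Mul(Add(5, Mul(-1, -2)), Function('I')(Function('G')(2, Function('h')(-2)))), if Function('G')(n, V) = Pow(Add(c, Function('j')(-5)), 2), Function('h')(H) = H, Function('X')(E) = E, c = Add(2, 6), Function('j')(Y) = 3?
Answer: 700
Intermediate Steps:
c = 8
Function('G')(n, V) = 121 (Function('G')(n, V) = Pow(Add(8, 3), 2) = Pow(11, 2) = 121)
Function('I')(W) = 100 (Function('I')(W) = Pow(Add(5, 5), 2) = Pow(10, 2) = 100)
Mul(Add(5, Mul(-1, -2)), Function('I')(Function('G')(2, Function('h')(-2)))) = Mul(Add(5, Mul(-1, -2)), 100) = Mul(Add(5, 2), 100) = Mul(7, 100) = 700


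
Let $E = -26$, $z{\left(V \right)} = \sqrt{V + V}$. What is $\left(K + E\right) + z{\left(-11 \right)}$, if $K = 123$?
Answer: $97 + i \sqrt{22} \approx 97.0 + 4.6904 i$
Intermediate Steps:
$z{\left(V \right)} = \sqrt{2} \sqrt{V}$ ($z{\left(V \right)} = \sqrt{2 V} = \sqrt{2} \sqrt{V}$)
$\left(K + E\right) + z{\left(-11 \right)} = \left(123 - 26\right) + \sqrt{2} \sqrt{-11} = 97 + \sqrt{2} i \sqrt{11} = 97 + i \sqrt{22}$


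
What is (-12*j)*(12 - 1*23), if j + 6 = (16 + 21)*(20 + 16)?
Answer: 175032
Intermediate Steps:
j = 1326 (j = -6 + (16 + 21)*(20 + 16) = -6 + 37*36 = -6 + 1332 = 1326)
(-12*j)*(12 - 1*23) = (-12*1326)*(12 - 1*23) = -15912*(12 - 23) = -15912*(-11) = 175032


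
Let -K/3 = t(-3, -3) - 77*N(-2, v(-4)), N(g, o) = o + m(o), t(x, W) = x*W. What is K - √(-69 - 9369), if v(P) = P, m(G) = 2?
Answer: -489 - 11*I*√78 ≈ -489.0 - 97.149*I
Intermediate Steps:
t(x, W) = W*x
N(g, o) = 2 + o (N(g, o) = o + 2 = 2 + o)
K = -489 (K = -3*(-3*(-3) - 77*(2 - 4)) = -3*(9 - 77*(-2)) = -3*(9 + 154) = -3*163 = -489)
K - √(-69 - 9369) = -489 - √(-69 - 9369) = -489 - √(-9438) = -489 - 11*I*√78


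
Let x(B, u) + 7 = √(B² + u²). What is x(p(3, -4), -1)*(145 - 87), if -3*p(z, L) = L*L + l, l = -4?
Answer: -406 + 58*√17 ≈ -166.86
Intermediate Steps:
p(z, L) = 4/3 - L²/3 (p(z, L) = -(L*L - 4)/3 = -(L² - 4)/3 = -(-4 + L²)/3 = 4/3 - L²/3)
x(B, u) = -7 + √(B² + u²)
x(p(3, -4), -1)*(145 - 87) = (-7 + √((4/3 - ⅓*(-4)²)² + (-1)²))*(145 - 87) = (-7 + √((4/3 - ⅓*16)² + 1))*58 = (-7 + √((4/3 - 16/3)² + 1))*58 = (-7 + √((-4)² + 1))*58 = (-7 + √(16 + 1))*58 = (-7 + √17)*58 = -406 + 58*√17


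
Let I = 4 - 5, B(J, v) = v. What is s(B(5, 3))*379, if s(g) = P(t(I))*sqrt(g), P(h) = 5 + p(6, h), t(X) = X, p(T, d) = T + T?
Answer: 6443*sqrt(3) ≈ 11160.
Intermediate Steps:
I = -1
p(T, d) = 2*T
P(h) = 17 (P(h) = 5 + 2*6 = 5 + 12 = 17)
s(g) = 17*sqrt(g)
s(B(5, 3))*379 = (17*sqrt(3))*379 = 6443*sqrt(3)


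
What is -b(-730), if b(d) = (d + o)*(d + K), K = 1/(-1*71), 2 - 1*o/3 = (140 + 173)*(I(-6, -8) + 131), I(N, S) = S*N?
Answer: -8749331955/71 ≈ -1.2323e+8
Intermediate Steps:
I(N, S) = N*S
o = -168075 (o = 6 - 3*(140 + 173)*(-6*(-8) + 131) = 6 - 939*(48 + 131) = 6 - 939*179 = 6 - 3*56027 = 6 - 168081 = -168075)
K = -1/71 (K = 1/(-71) = -1/71 ≈ -0.014085)
b(d) = (-168075 + d)*(-1/71 + d) (b(d) = (d - 168075)*(d - 1/71) = (-168075 + d)*(-1/71 + d))
-b(-730) = -(168075/71 + (-730)**2 - 11933326/71*(-730)) = -(168075/71 + 532900 + 8711327980/71) = -1*8749331955/71 = -8749331955/71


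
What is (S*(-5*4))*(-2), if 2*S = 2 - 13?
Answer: -220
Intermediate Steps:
S = -11/2 (S = (2 - 13)/2 = (1/2)*(-11) = -11/2 ≈ -5.5000)
(S*(-5*4))*(-2) = -(-55)*4/2*(-2) = -11/2*(-20)*(-2) = 110*(-2) = -220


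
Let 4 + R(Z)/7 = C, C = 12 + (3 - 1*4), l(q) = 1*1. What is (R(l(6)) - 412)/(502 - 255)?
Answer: -363/247 ≈ -1.4696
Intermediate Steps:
l(q) = 1
C = 11 (C = 12 + (3 - 4) = 12 - 1 = 11)
R(Z) = 49 (R(Z) = -28 + 7*11 = -28 + 77 = 49)
(R(l(6)) - 412)/(502 - 255) = (49 - 412)/(502 - 255) = -363/247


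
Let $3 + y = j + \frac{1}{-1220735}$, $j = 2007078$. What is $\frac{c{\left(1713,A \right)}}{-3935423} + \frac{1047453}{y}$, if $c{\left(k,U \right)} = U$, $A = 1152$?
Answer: $\frac{5029255438187937117}{9642206260122092452} \approx 0.52159$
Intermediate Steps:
$y = \frac{2450106700124}{1220735}$ ($y = -3 + \left(2007078 + \frac{1}{-1220735}\right) = -3 + \left(2007078 - \frac{1}{1220735}\right) = -3 + \frac{2450110362329}{1220735} = \frac{2450106700124}{1220735} \approx 2.0071 \cdot 10^{6}$)
$\frac{c{\left(1713,A \right)}}{-3935423} + \frac{1047453}{y} = \frac{1152}{-3935423} + \frac{1047453}{\frac{2450106700124}{1220735}} = 1152 \left(- \frac{1}{3935423}\right) + 1047453 \cdot \frac{1220735}{2450106700124} = - \frac{1152}{3935423} + \frac{1278662537955}{2450106700124} = \frac{5029255438187937117}{9642206260122092452}$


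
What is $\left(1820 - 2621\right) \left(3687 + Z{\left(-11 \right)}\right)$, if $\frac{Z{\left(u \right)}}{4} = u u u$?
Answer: $1311237$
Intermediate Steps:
$Z{\left(u \right)} = 4 u^{3}$ ($Z{\left(u \right)} = 4 u u u = 4 u^{2} u = 4 u^{3}$)
$\left(1820 - 2621\right) \left(3687 + Z{\left(-11 \right)}\right) = \left(1820 - 2621\right) \left(3687 + 4 \left(-11\right)^{3}\right) = - 801 \left(3687 + 4 \left(-1331\right)\right) = - 801 \left(3687 - 5324\right) = \left(-801\right) \left(-1637\right) = 1311237$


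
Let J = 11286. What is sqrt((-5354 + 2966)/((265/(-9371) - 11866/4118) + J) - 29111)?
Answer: 2*I*sqrt(21558622041846798963677087)/54426493369 ≈ 170.62*I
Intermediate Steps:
sqrt((-5354 + 2966)/((265/(-9371) - 11866/4118) + J) - 29111) = sqrt((-5354 + 2966)/((265/(-9371) - 11866/4118) + 11286) - 29111) = sqrt(-2388/((265*(-1/9371) - 11866*1/4118) + 11286) - 29111) = sqrt(-2388/((-265/9371 - 5933/2059) + 11286) - 29111) = sqrt(-2388/(-56143778/19294889 + 11286) - 29111) = sqrt(-2388/217705973476/19294889 - 29111) = sqrt(-2388*19294889/217705973476 - 29111) = sqrt(-11519048733/54426493369 - 29111) = sqrt(-1584421167513692/54426493369) = 2*I*sqrt(21558622041846798963677087)/54426493369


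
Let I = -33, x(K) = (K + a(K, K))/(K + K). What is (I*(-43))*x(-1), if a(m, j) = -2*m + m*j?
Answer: -1419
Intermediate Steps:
a(m, j) = -2*m + j*m
x(K) = (K + K*(-2 + K))/(2*K) (x(K) = (K + K*(-2 + K))/(K + K) = (K + K*(-2 + K))/((2*K)) = (K + K*(-2 + K))*(1/(2*K)) = (K + K*(-2 + K))/(2*K))
(I*(-43))*x(-1) = (-33*(-43))*(-½ + (½)*(-1)) = 1419*(-½ - ½) = 1419*(-1) = -1419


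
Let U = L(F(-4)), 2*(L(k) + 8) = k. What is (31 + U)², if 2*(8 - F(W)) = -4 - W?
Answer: 729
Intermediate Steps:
F(W) = 10 + W/2 (F(W) = 8 - (-4 - W)/2 = 8 + (2 + W/2) = 10 + W/2)
L(k) = -8 + k/2
U = -4 (U = -8 + (10 + (½)*(-4))/2 = -8 + (10 - 2)/2 = -8 + (½)*8 = -8 + 4 = -4)
(31 + U)² = (31 - 4)² = 27² = 729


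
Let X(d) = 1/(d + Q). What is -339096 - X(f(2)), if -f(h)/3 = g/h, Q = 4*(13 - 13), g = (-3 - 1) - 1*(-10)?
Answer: -3051863/9 ≈ -3.3910e+5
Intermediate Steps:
g = 6 (g = -4 + 10 = 6)
Q = 0 (Q = 4*0 = 0)
f(h) = -18/h
X(d) = 1/d (X(d) = 1/(d + 0) = 1/d)
-339096 - X(f(2)) = -339096 - 1/((-18/2)) = -339096 - 1/((-18*1/2)) = -339096 - 1/(-9) = -339096 - 1*(-1/9) = -339096 + 1/9 = -3051863/9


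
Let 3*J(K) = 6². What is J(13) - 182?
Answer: -170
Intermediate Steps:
J(K) = 12 (J(K) = (⅓)*6² = (⅓)*36 = 12)
J(13) - 182 = 12 - 182 = -170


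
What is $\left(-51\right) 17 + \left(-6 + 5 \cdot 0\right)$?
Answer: $-873$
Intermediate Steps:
$\left(-51\right) 17 + \left(-6 + 5 \cdot 0\right) = -867 + \left(-6 + 0\right) = -867 - 6 = -873$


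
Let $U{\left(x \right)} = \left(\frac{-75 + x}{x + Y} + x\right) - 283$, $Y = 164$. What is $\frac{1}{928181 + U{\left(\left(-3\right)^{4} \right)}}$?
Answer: $\frac{245}{227354861} \approx 1.0776 \cdot 10^{-6}$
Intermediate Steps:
$U{\left(x \right)} = -283 + x + \frac{-75 + x}{164 + x}$ ($U{\left(x \right)} = \left(\frac{-75 + x}{x + 164} + x\right) - 283 = \left(\frac{-75 + x}{164 + x} + x\right) - 283 = \left(x + \frac{-75 + x}{164 + x}\right) - 283 = -283 + x + \frac{-75 + x}{164 + x}$)
$\frac{1}{928181 + U{\left(\left(-3\right)^{4} \right)}} = \frac{1}{928181 + \frac{-46487 + \left(\left(-3\right)^{4}\right)^{2} - 118 \left(-3\right)^{4}}{164 + \left(-3\right)^{4}}} = \frac{1}{928181 + \frac{-46487 + 81^{2} - 9558}{164 + 81}} = \frac{1}{928181 + \frac{-46487 + 6561 - 9558}{245}} = \frac{1}{928181 + \frac{1}{245} \left(-49484\right)} = \frac{1}{928181 - \frac{49484}{245}} = \frac{1}{\frac{227354861}{245}} = \frac{245}{227354861}$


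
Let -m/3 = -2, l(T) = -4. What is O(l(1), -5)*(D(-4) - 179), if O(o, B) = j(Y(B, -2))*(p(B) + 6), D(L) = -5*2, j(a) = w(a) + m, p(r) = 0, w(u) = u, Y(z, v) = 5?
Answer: -12474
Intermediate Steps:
m = 6 (m = -3*(-2) = 6)
j(a) = 6 + a (j(a) = a + 6 = 6 + a)
D(L) = -10
O(o, B) = 66 (O(o, B) = (6 + 5)*(0 + 6) = 11*6 = 66)
O(l(1), -5)*(D(-4) - 179) = 66*(-10 - 179) = 66*(-189) = -12474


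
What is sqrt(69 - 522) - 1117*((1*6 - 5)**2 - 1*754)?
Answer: 841101 + I*sqrt(453) ≈ 8.411e+5 + 21.284*I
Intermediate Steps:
sqrt(69 - 522) - 1117*((1*6 - 5)**2 - 1*754) = sqrt(-453) - 1117*((6 - 5)**2 - 754) = I*sqrt(453) - 1117*(1**2 - 754) = I*sqrt(453) - 1117*(1 - 754) = I*sqrt(453) - 1117*(-753) = I*sqrt(453) + 841101 = 841101 + I*sqrt(453)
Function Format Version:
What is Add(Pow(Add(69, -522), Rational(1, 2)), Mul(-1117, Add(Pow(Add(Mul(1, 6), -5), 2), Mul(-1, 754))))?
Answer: Add(841101, Mul(I, Pow(453, Rational(1, 2)))) ≈ Add(8.4110e+5, Mul(21.284, I))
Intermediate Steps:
Add(Pow(Add(69, -522), Rational(1, 2)), Mul(-1117, Add(Pow(Add(Mul(1, 6), -5), 2), Mul(-1, 754)))) = Add(Pow(-453, Rational(1, 2)), Mul(-1117, Add(Pow(Add(6, -5), 2), -754))) = Add(Mul(I, Pow(453, Rational(1, 2))), Mul(-1117, Add(Pow(1, 2), -754))) = Add(Mul(I, Pow(453, Rational(1, 2))), Mul(-1117, Add(1, -754))) = Add(Mul(I, Pow(453, Rational(1, 2))), Mul(-1117, -753)) = Add(Mul(I, Pow(453, Rational(1, 2))), 841101) = Add(841101, Mul(I, Pow(453, Rational(1, 2))))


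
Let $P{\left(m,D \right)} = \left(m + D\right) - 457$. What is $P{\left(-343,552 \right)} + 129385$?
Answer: $129137$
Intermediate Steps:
$P{\left(m,D \right)} = -457 + D + m$ ($P{\left(m,D \right)} = \left(D + m\right) - 457 = -457 + D + m$)
$P{\left(-343,552 \right)} + 129385 = \left(-457 + 552 - 343\right) + 129385 = -248 + 129385 = 129137$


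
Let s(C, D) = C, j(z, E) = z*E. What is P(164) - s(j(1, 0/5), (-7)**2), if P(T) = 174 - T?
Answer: 10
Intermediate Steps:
j(z, E) = E*z
P(164) - s(j(1, 0/5), (-7)**2) = (174 - 1*164) - 0/5 = (174 - 164) - 0*(1/5) = 10 - 0 = 10 - 1*0 = 10 + 0 = 10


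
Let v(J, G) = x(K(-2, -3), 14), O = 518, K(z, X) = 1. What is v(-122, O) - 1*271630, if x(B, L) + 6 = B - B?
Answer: -271636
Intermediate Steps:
x(B, L) = -6 (x(B, L) = -6 + (B - B) = -6 + 0 = -6)
v(J, G) = -6
v(-122, O) - 1*271630 = -6 - 1*271630 = -6 - 271630 = -271636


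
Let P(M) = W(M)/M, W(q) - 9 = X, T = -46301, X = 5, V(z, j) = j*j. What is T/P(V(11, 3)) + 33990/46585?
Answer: -50420553/1694 ≈ -29764.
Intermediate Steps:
V(z, j) = j²
W(q) = 14 (W(q) = 9 + 5 = 14)
P(M) = 14/M
T/P(V(11, 3)) + 33990/46585 = -46301/(14/(3²)) + 33990/46585 = -46301/(14/9) + 33990*(1/46585) = -46301/(14*(⅑)) + 618/847 = -46301/14/9 + 618/847 = -46301*9/14 + 618/847 = -416709/14 + 618/847 = -50420553/1694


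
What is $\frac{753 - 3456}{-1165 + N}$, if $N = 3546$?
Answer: $- \frac{2703}{2381} \approx -1.1352$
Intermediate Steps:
$\frac{753 - 3456}{-1165 + N} = \frac{753 - 3456}{-1165 + 3546} = - \frac{2703}{2381}$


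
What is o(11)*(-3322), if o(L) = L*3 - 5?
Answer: -93016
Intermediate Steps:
o(L) = -5 + 3*L (o(L) = 3*L - 5 = -5 + 3*L)
o(11)*(-3322) = (-5 + 3*11)*(-3322) = (-5 + 33)*(-3322) = 28*(-3322) = -93016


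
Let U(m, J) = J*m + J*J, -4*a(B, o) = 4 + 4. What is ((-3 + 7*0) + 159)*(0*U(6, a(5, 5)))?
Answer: 0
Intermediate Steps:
a(B, o) = -2 (a(B, o) = -(4 + 4)/4 = -¼*8 = -2)
U(m, J) = J² + J*m (U(m, J) = J*m + J² = J² + J*m)
((-3 + 7*0) + 159)*(0*U(6, a(5, 5))) = ((-3 + 7*0) + 159)*(0*(-2*(-2 + 6))) = ((-3 + 0) + 159)*(0*(-2*4)) = (-3 + 159)*(0*(-8)) = 156*0 = 0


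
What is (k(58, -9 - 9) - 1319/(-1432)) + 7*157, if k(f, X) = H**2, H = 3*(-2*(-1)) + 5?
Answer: 1748359/1432 ≈ 1220.9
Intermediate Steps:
H = 11 (H = 3*2 + 5 = 6 + 5 = 11)
k(f, X) = 121 (k(f, X) = 11**2 = 121)
(k(58, -9 - 9) - 1319/(-1432)) + 7*157 = (121 - 1319/(-1432)) + 7*157 = (121 - 1319*(-1/1432)) + 1099 = (121 + 1319/1432) + 1099 = 174591/1432 + 1099 = 1748359/1432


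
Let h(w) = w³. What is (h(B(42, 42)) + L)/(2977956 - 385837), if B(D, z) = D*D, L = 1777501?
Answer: 5490809245/2592119 ≈ 2118.3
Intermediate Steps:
B(D, z) = D²
(h(B(42, 42)) + L)/(2977956 - 385837) = ((42²)³ + 1777501)/(2977956 - 385837) = (1764³ + 1777501)/2592119 = (5489031744 + 1777501)*(1/2592119) = 5490809245*(1/2592119) = 5490809245/2592119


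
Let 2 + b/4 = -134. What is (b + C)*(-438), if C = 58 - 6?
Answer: 215496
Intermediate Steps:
b = -544 (b = -8 + 4*(-134) = -8 - 536 = -544)
C = 52
(b + C)*(-438) = (-544 + 52)*(-438) = -492*(-438) = 215496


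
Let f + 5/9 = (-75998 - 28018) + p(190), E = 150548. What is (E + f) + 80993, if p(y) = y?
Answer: 1149430/9 ≈ 1.2771e+5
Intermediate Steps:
f = -934439/9 (f = -5/9 + ((-75998 - 28018) + 190) = -5/9 + (-104016 + 190) = -5/9 - 103826 = -934439/9 ≈ -1.0383e+5)
(E + f) + 80993 = (150548 - 934439/9) + 80993 = 420493/9 + 80993 = 1149430/9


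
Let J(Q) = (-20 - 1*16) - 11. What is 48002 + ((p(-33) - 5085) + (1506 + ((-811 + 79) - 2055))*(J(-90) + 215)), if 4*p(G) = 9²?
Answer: -689083/4 ≈ -1.7227e+5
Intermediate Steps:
p(G) = 81/4 (p(G) = (¼)*9² = (¼)*81 = 81/4)
J(Q) = -47 (J(Q) = (-20 - 16) - 11 = -36 - 11 = -47)
48002 + ((p(-33) - 5085) + (1506 + ((-811 + 79) - 2055))*(J(-90) + 215)) = 48002 + ((81/4 - 5085) + (1506 + ((-811 + 79) - 2055))*(-47 + 215)) = 48002 + (-20259/4 + (1506 + (-732 - 2055))*168) = 48002 + (-20259/4 + (1506 - 2787)*168) = 48002 + (-20259/4 - 1281*168) = 48002 + (-20259/4 - 215208) = 48002 - 881091/4 = -689083/4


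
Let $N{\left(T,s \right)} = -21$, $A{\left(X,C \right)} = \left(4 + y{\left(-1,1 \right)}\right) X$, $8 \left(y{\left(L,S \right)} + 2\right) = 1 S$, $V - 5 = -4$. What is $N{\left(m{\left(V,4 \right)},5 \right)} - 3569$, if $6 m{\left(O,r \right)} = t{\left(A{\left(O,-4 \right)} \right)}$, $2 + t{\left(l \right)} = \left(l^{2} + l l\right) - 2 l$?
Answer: $-3590$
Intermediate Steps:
$V = 1$ ($V = 5 - 4 = 1$)
$y{\left(L,S \right)} = -2 + \frac{S}{8}$ ($y{\left(L,S \right)} = -2 + \frac{1 S}{8} = -2 + \frac{S}{8}$)
$A{\left(X,C \right)} = \frac{17 X}{8}$ ($A{\left(X,C \right)} = \left(4 + \left(-2 + \frac{1}{8} \cdot 1\right)\right) X = \left(4 + \left(-2 + \frac{1}{8}\right)\right) X = \left(4 - \frac{15}{8}\right) X = \frac{17 X}{8}$)
$t{\left(l \right)} = -2 - 2 l + 2 l^{2}$ ($t{\left(l \right)} = -2 - \left(- l^{2} + 2 l - l l\right) = -2 - \left(- 2 l^{2} + 2 l\right) = -2 + \left(2 l^{2} - 2 l\right) = -2 + \left(- 2 l + 2 l^{2}\right) = -2 - 2 l + 2 l^{2}$)
$m{\left(O,r \right)} = - \frac{1}{3} - \frac{17 O}{24} + \frac{289 O^{2}}{192}$ ($m{\left(O,r \right)} = \frac{-2 - 2 \frac{17 O}{8} + 2 \left(\frac{17 O}{8}\right)^{2}}{6} = \frac{-2 - \frac{17 O}{4} + 2 \frac{289 O^{2}}{64}}{6} = \frac{-2 - \frac{17 O}{4} + \frac{289 O^{2}}{32}}{6} = - \frac{1}{3} - \frac{17 O}{24} + \frac{289 O^{2}}{192}$)
$N{\left(m{\left(V,4 \right)},5 \right)} - 3569 = -21 - 3569 = -3590$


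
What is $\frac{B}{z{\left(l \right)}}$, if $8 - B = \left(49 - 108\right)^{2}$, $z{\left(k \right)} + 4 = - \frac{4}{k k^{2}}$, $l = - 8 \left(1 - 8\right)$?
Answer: $\frac{152478592}{175617} \approx 868.25$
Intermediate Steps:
$l = 56$ ($l = \left(-8\right) \left(-7\right) = 56$)
$z{\left(k \right)} = -4 - \frac{4}{k^{3}}$ ($z{\left(k \right)} = -4 - \frac{4}{k k^{2}} = -4 - \frac{4}{k^{3}}$)
$B = -3473$ ($B = 8 - \left(49 - 108\right)^{2} = 8 - \left(-59\right)^{2} = 8 - 3481 = -3473$)
$\frac{B}{z{\left(l \right)}} = - \frac{3473}{-4 - \frac{4}{175616}} = - \frac{3473}{-4 - \frac{1}{43904}} = - \frac{3473}{- \frac{175617}{43904}} = \left(-3473\right) \left(- \frac{43904}{175617}\right) = \frac{152478592}{175617}$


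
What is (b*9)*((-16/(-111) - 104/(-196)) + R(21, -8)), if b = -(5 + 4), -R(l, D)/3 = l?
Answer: 9152649/1813 ≈ 5048.3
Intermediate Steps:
R(l, D) = -3*l
b = -9 (b = -1*9 = -9)
(b*9)*((-16/(-111) - 104/(-196)) + R(21, -8)) = (-9*9)*((-16/(-111) - 104/(-196)) - 3*21) = -81*((-16*(-1/111) - 104*(-1/196)) - 63) = -81*((16/111 + 26/49) - 63) = -81*(3670/5439 - 63) = -81*(-338987/5439) = 9152649/1813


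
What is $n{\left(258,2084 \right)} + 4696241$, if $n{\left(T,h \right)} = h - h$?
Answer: $4696241$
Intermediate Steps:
$n{\left(T,h \right)} = 0$
$n{\left(258,2084 \right)} + 4696241 = 0 + 4696241 = 4696241$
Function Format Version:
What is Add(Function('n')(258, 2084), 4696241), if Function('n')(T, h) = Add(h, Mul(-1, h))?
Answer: 4696241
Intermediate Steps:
Function('n')(T, h) = 0
Add(Function('n')(258, 2084), 4696241) = Add(0, 4696241) = 4696241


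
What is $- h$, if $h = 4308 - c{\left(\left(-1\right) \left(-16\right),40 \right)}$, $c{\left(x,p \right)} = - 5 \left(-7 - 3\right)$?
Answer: $-4258$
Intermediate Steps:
$c{\left(x,p \right)} = 50$ ($c{\left(x,p \right)} = \left(-5\right) \left(-10\right) = 50$)
$h = 4258$ ($h = 4308 - 50 = 4258$)
$- h = \left(-1\right) 4258 = -4258$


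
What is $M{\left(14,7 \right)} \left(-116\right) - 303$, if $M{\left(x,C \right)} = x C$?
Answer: $-11671$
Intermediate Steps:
$M{\left(x,C \right)} = C x$
$M{\left(14,7 \right)} \left(-116\right) - 303 = 7 \cdot 14 \left(-116\right) - 303 = 98 \left(-116\right) - 303 = -11368 - 303 = -11671$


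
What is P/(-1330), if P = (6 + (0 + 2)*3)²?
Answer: -72/665 ≈ -0.10827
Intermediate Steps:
P = 144 (P = (6 + 2*3)² = (6 + 6)² = 12² = 144)
P/(-1330) = 144/(-1330) = 144*(-1/1330) = -72/665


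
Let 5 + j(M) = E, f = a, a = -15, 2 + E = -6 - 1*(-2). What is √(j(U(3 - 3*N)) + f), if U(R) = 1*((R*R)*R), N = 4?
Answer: I*√26 ≈ 5.099*I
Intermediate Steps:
U(R) = R³ (U(R) = 1*(R²*R) = 1*R³ = R³)
E = -6 (E = -2 + (-6 - 1*(-2)) = -2 + (-6 + 2) = -2 - 4 = -6)
f = -15
j(M) = -11 (j(M) = -5 - 6 = -11)
√(j(U(3 - 3*N)) + f) = √(-11 - 15) = √(-26) = I*√26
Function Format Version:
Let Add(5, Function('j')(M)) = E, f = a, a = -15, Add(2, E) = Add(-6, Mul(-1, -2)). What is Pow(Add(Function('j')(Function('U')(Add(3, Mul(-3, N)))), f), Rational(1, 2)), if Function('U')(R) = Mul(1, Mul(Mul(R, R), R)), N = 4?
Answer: Mul(I, Pow(26, Rational(1, 2))) ≈ Mul(5.0990, I)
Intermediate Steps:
Function('U')(R) = Pow(R, 3) (Function('U')(R) = Mul(1, Mul(Pow(R, 2), R)) = Mul(1, Pow(R, 3)) = Pow(R, 3))
E = -6 (E = Add(-2, Add(-6, Mul(-1, -2))) = Add(-2, Add(-6, 2)) = Add(-2, -4) = -6)
f = -15
Function('j')(M) = -11 (Function('j')(M) = Add(-5, -6) = -11)
Pow(Add(Function('j')(Function('U')(Add(3, Mul(-3, N)))), f), Rational(1, 2)) = Pow(Add(-11, -15), Rational(1, 2)) = Pow(-26, Rational(1, 2)) = Mul(I, Pow(26, Rational(1, 2)))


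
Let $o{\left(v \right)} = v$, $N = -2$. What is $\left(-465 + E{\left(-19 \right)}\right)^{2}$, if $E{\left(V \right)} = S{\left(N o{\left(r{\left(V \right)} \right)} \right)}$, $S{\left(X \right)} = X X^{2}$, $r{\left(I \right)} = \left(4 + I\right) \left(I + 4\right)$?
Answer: $8303850371466225$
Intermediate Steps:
$r{\left(I \right)} = \left(4 + I\right)^{2}$ ($r{\left(I \right)} = \left(4 + I\right) \left(4 + I\right) = \left(4 + I\right)^{2}$)
$S{\left(X \right)} = X^{3}$
$E{\left(V \right)} = - 8 \left(4 + V\right)^{6}$ ($E{\left(V \right)} = \left(- 2 \left(4 + V\right)^{2}\right)^{3} = - 8 \left(4 + V\right)^{6}$)
$\left(-465 + E{\left(-19 \right)}\right)^{2} = \left(-465 - 8 \left(4 - 19\right)^{6}\right)^{2} = \left(-465 - 8 \left(-15\right)^{6}\right)^{2} = \left(-465 - 91125000\right)^{2} = \left(-91125465\right)^{2} = 8303850371466225$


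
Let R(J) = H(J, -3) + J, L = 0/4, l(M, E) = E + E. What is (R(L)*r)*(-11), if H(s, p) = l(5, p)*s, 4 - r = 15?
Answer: 0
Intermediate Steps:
r = -11 (r = 4 - 1*15 = 4 - 15 = -11)
l(M, E) = 2*E
H(s, p) = 2*p*s (H(s, p) = (2*p)*s = 2*p*s)
L = 0 (L = 0*(¼) = 0)
R(J) = -5*J (R(J) = 2*(-3)*J + J = -6*J + J = -5*J)
(R(L)*r)*(-11) = (-5*0*(-11))*(-11) = (0*(-11))*(-11) = 0*(-11) = 0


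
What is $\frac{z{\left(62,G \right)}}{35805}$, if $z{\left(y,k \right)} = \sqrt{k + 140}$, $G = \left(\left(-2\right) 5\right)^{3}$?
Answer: $\frac{2 i \sqrt{215}}{35805} \approx 0.00081904 i$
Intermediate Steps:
$G = -1000$ ($G = \left(-10\right)^{3} = -1000$)
$z{\left(y,k \right)} = \sqrt{140 + k}$
$\frac{z{\left(62,G \right)}}{35805} = \frac{\sqrt{140 - 1000}}{35805} = \sqrt{-860} \cdot \frac{1}{35805} = 2 i \sqrt{215} \cdot \frac{1}{35805} = \frac{2 i \sqrt{215}}{35805}$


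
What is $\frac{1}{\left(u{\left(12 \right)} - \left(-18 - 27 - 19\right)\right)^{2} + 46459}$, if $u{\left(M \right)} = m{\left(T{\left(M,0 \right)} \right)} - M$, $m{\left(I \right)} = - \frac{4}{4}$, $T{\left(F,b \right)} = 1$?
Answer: $\frac{1}{49060} \approx 2.0383 \cdot 10^{-5}$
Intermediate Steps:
$m{\left(I \right)} = -1$ ($m{\left(I \right)} = \left(-4\right) \frac{1}{4} = -1$)
$u{\left(M \right)} = -1 - M$
$\frac{1}{\left(u{\left(12 \right)} - \left(-18 - 27 - 19\right)\right)^{2} + 46459} = \frac{1}{\left(\left(-1 - 12\right) - \left(-18 - 27 - 19\right)\right)^{2} + 46459} = \frac{1}{\left(\left(-1 - 12\right) + \left(\left(25 - 21\right) - \left(\left(-14 - 19\right) - 27\right)\right)\right)^{2} + 46459} = \frac{1}{\left(-13 + \left(4 - \left(-33 - 27\right)\right)\right)^{2} + 46459} = \frac{1}{\left(-13 + \left(4 - -60\right)\right)^{2} + 46459} = \frac{1}{\left(-13 + \left(4 + 60\right)\right)^{2} + 46459} = \frac{1}{\left(-13 + 64\right)^{2} + 46459} = \frac{1}{51^{2} + 46459} = \frac{1}{2601 + 46459} = \frac{1}{49060}$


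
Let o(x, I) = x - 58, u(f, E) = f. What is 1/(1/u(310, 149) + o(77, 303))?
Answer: 310/5891 ≈ 0.052623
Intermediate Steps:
o(x, I) = -58 + x
1/(1/u(310, 149) + o(77, 303)) = 1/(1/310 + (-58 + 77)) = 1/(1/310 + 19) = 1/(5891/310) = 310/5891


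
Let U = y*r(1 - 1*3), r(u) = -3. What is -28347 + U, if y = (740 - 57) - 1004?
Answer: -27384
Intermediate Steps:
y = -321 (y = 683 - 1004 = -321)
U = 963 (U = -321*(-3) = 963)
-28347 + U = -28347 + 963 = -27384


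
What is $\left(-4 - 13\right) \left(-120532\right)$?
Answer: $2049044$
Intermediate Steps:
$\left(-4 - 13\right) \left(-120532\right) = \left(-17\right) \left(-120532\right) = 2049044$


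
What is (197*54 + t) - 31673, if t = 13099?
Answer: -7936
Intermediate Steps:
(197*54 + t) - 31673 = (197*54 + 13099) - 31673 = (10638 + 13099) - 31673 = 23737 - 31673 = -7936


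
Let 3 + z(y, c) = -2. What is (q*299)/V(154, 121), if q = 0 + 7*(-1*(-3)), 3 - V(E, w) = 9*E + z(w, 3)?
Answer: -483/106 ≈ -4.5566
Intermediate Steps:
z(y, c) = -5 (z(y, c) = -3 - 2 = -5)
V(E, w) = 8 - 9*E (V(E, w) = 3 - (9*E - 5) = 3 - (-5 + 9*E) = 3 + (5 - 9*E) = 8 - 9*E)
q = 21 (q = 0 + 7*3 = 0 + 21 = 21)
(q*299)/V(154, 121) = (21*299)/(8 - 9*154) = 6279/(8 - 1386) = 6279/(-1378) = 6279*(-1/1378) = -483/106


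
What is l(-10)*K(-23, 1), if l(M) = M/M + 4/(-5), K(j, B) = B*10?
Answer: 2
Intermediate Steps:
K(j, B) = 10*B
l(M) = ⅕ (l(M) = 1 + 4*(-⅕) = 1 - ⅘ = ⅕)
l(-10)*K(-23, 1) = (10*1)/5 = (⅕)*10 = 2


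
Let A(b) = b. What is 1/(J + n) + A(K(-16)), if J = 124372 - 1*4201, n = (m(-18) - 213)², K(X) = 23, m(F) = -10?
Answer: 3907701/169900 ≈ 23.000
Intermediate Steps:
n = 49729 (n = (-10 - 213)² = (-223)² = 49729)
J = 120171 (J = 124372 - 4201 = 120171)
1/(J + n) + A(K(-16)) = 1/(120171 + 49729) + 23 = 1/169900 + 23 = 3907701/169900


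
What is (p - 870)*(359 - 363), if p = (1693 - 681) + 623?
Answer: -3060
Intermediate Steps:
p = 1635 (p = 1012 + 623 = 1635)
(p - 870)*(359 - 363) = (1635 - 870)*(359 - 363) = 765*(-4) = -3060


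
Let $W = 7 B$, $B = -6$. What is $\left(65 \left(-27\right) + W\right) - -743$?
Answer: $-1054$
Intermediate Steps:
$W = -42$ ($W = 7 \left(-6\right) = -42$)
$\left(65 \left(-27\right) + W\right) - -743 = \left(65 \left(-27\right) - 42\right) - -743 = \left(-1755 - 42\right) + \left(-4411 + 5154\right) = -1797 + 743 = -1054$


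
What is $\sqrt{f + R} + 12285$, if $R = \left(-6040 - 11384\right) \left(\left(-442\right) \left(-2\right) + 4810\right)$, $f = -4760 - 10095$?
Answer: $12285 + i \sqrt{99227111} \approx 12285.0 + 9961.3 i$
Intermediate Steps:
$f = -14855$
$R = -99212256$ ($R = - 17424 \left(884 + 4810\right) = \left(-17424\right) 5694 = -99212256$)
$\sqrt{f + R} + 12285 = \sqrt{-14855 - 99212256} + 12285 = \sqrt{-99227111} + 12285 = i \sqrt{99227111} + 12285 = 12285 + i \sqrt{99227111}$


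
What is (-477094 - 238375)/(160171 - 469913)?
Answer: 715469/309742 ≈ 2.3099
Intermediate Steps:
(-477094 - 238375)/(160171 - 469913) = -715469/(-309742) = -715469*(-1/309742) = 715469/309742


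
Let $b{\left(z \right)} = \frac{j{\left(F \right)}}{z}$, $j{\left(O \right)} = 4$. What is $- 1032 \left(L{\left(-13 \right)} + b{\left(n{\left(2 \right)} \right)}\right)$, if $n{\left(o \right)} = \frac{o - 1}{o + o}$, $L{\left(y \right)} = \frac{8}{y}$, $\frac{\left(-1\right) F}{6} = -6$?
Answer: $- \frac{206400}{13} \approx -15877.0$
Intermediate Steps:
$F = 36$ ($F = \left(-6\right) \left(-6\right) = 36$)
$n{\left(o \right)} = \frac{-1 + o}{2 o}$
$b{\left(z \right)} = \frac{4}{z}$
$- 1032 \left(L{\left(-13 \right)} + b{\left(n{\left(2 \right)} \right)}\right) = - 1032 \left(\frac{8}{-13} + \frac{4}{\frac{1}{2} \cdot \frac{1}{2} \left(-1 + 2\right)}\right) = - 1032 \left(8 \left(- \frac{1}{13}\right) + \frac{4}{\frac{1}{2} \cdot \frac{1}{2} \cdot 1}\right) = - 1032 \left(- \frac{8}{13} + 4 \frac{1}{\frac{1}{4}}\right) = - 1032 \left(- \frac{8}{13} + 4 \cdot 4\right) = - 1032 \left(- \frac{8}{13} + 16\right) = \left(-1032\right) \frac{200}{13} = - \frac{206400}{13}$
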